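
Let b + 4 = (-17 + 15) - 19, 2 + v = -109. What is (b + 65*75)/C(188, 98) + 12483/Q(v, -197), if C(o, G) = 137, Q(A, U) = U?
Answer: -754721/26989 ≈ -27.964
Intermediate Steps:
v = -111 (v = -2 - 109 = -111)
b = -25 (b = -4 + ((-17 + 15) - 19) = -4 + (-2 - 19) = -4 - 21 = -25)
(b + 65*75)/C(188, 98) + 12483/Q(v, -197) = (-25 + 65*75)/137 + 12483/(-197) = (-25 + 4875)*(1/137) + 12483*(-1/197) = 4850*(1/137) - 12483/197 = 4850/137 - 12483/197 = -754721/26989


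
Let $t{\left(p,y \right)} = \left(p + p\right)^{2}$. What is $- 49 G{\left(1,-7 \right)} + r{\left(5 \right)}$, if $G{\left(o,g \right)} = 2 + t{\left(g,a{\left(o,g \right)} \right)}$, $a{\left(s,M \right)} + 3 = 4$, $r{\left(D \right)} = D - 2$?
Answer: $-9699$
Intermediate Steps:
$r{\left(D \right)} = -2 + D$
$a{\left(s,M \right)} = 1$ ($a{\left(s,M \right)} = -3 + 4 = 1$)
$t{\left(p,y \right)} = 4 p^{2}$ ($t{\left(p,y \right)} = \left(2 p\right)^{2} = 4 p^{2}$)
$G{\left(o,g \right)} = 2 + 4 g^{2}$
$- 49 G{\left(1,-7 \right)} + r{\left(5 \right)} = - 49 \left(2 + 4 \left(-7\right)^{2}\right) + \left(-2 + 5\right) = - 49 \left(2 + 4 \cdot 49\right) + 3 = - 49 \left(2 + 196\right) + 3 = \left(-49\right) 198 + 3 = -9702 + 3 = -9699$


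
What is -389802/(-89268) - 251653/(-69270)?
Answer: 2061089356/257649765 ≈ 7.9996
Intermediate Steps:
-389802/(-89268) - 251653/(-69270) = -389802*(-1/89268) - 251653*(-1/69270) = 64967/14878 + 251653/69270 = 2061089356/257649765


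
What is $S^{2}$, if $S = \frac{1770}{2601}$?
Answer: $\frac{348100}{751689} \approx 0.46309$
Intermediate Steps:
$S = \frac{590}{867}$ ($S = 1770 \cdot \frac{1}{2601} = \frac{590}{867} \approx 0.68051$)
$S^{2} = \left(\frac{590}{867}\right)^{2} = \frac{348100}{751689}$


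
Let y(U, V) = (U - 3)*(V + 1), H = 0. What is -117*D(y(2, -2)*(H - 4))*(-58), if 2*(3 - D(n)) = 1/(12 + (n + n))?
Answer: 78039/4 ≈ 19510.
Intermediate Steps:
y(U, V) = (1 + V)*(-3 + U) (y(U, V) = (-3 + U)*(1 + V) = (1 + V)*(-3 + U))
D(n) = 3 - 1/(2*(12 + 2*n)) (D(n) = 3 - 1/(2*(12 + (n + n))) = 3 - 1/(2*(12 + 2*n)))
-117*D(y(2, -2)*(H - 4))*(-58) = -117*(71 + 12*((-3 + 2 - 3*(-2) + 2*(-2))*(0 - 4)))/(4*(6 + (-3 + 2 - 3*(-2) + 2*(-2))*(0 - 4)))*(-58) = -117*(71 + 12*((-3 + 2 + 6 - 4)*(-4)))/(4*(6 + (-3 + 2 + 6 - 4)*(-4)))*(-58) = -117*(71 + 12*(1*(-4)))/(4*(6 + 1*(-4)))*(-58) = -117*(71 + 12*(-4))/(4*(6 - 4))*(-58) = -117*(71 - 48)/(4*2)*(-58) = -117*23/(4*2)*(-58) = -117*23/8*(-58) = -2691/8*(-58) = 78039/4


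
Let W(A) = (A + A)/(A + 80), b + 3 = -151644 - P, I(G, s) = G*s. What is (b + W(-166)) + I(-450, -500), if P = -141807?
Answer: 9252046/43 ≈ 2.1516e+5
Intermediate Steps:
b = -9840 (b = -3 + (-151644 - 1*(-141807)) = -3 + (-151644 + 141807) = -3 - 9837 = -9840)
W(A) = 2*A/(80 + A) (W(A) = (2*A)/(80 + A) = 2*A/(80 + A))
(b + W(-166)) + I(-450, -500) = (-9840 + 2*(-166)/(80 - 166)) - 450*(-500) = (-9840 + 2*(-166)/(-86)) + 225000 = (-9840 + 2*(-166)*(-1/86)) + 225000 = (-9840 + 166/43) + 225000 = -422954/43 + 225000 = 9252046/43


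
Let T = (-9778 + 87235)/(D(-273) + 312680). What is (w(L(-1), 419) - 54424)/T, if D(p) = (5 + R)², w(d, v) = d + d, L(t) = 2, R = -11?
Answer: -5672668240/25819 ≈ -2.1971e+5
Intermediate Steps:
w(d, v) = 2*d
D(p) = 36 (D(p) = (5 - 11)² = (-6)² = 36)
T = 77457/312716 (T = (-9778 + 87235)/(36 + 312680) = 77457/312716 ≈ 0.24769)
(w(L(-1), 419) - 54424)/T = (2*2 - 54424)/(77457/312716) = (4 - 54424)*(312716/77457) = -54420*312716/77457 = -5672668240/25819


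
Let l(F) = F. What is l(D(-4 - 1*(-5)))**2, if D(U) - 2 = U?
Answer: 9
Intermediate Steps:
D(U) = 2 + U
l(D(-4 - 1*(-5)))**2 = (2 + (-4 - 1*(-5)))**2 = (2 + (-4 + 5))**2 = (2 + 1)**2 = 3**2 = 9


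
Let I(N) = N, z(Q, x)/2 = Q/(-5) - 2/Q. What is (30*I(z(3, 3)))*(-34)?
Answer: 2584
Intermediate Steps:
z(Q, x) = -4/Q - 2*Q/5 (z(Q, x) = 2*(Q/(-5) - 2/Q) = 2*(Q*(-⅕) - 2/Q) = 2*(-Q/5 - 2/Q) = 2*(-2/Q - Q/5) = -4/Q - 2*Q/5)
(30*I(z(3, 3)))*(-34) = (30*(-4/3 - ⅖*3))*(-34) = (30*(-4*⅓ - 6/5))*(-34) = (30*(-4/3 - 6/5))*(-34) = (30*(-38/15))*(-34) = -76*(-34) = 2584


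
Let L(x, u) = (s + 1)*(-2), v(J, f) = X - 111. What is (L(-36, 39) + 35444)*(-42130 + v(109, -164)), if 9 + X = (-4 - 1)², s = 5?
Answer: -1496116200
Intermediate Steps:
X = 16 (X = -9 + (-4 - 1)² = -9 + (-5)² = -9 + 25 = 16)
v(J, f) = -95 (v(J, f) = 16 - 111 = -95)
L(x, u) = -12 (L(x, u) = (5 + 1)*(-2) = 6*(-2) = -12)
(L(-36, 39) + 35444)*(-42130 + v(109, -164)) = (-12 + 35444)*(-42130 - 95) = 35432*(-42225) = -1496116200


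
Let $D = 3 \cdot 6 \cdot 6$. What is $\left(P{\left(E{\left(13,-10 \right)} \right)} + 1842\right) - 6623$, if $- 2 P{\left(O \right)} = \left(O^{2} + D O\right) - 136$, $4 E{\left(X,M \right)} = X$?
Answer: $- \frac{156601}{32} \approx -4893.8$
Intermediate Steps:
$E{\left(X,M \right)} = \frac{X}{4}$
$D = 108$ ($D = 18 \cdot 6 = 108$)
$P{\left(O \right)} = 68 - 54 O - \frac{O^{2}}{2}$ ($P{\left(O \right)} = - \frac{\left(O^{2} + 108 O\right) - 136}{2} = - \frac{-136 + O^{2} + 108 O}{2} = 68 - 54 O - \frac{O^{2}}{2}$)
$\left(P{\left(E{\left(13,-10 \right)} \right)} + 1842\right) - 6623 = \left(\left(68 - 54 \cdot \frac{1}{4} \cdot 13 - \frac{\left(\frac{1}{4} \cdot 13\right)^{2}}{2}\right) + 1842\right) - 6623 = \left(\left(68 - \frac{351}{2} - \frac{\left(\frac{13}{4}\right)^{2}}{2}\right) + 1842\right) - 6623 = \left(\left(68 - \frac{351}{2} - \frac{169}{32}\right) + 1842\right) - 6623 = \left(- \frac{3609}{32} + 1842\right) - 6623 = \frac{55335}{32} - 6623 = - \frac{156601}{32}$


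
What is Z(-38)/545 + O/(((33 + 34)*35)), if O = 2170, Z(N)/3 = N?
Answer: 26152/36515 ≈ 0.71620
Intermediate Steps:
Z(N) = 3*N
Z(-38)/545 + O/(((33 + 34)*35)) = (3*(-38))/545 + 2170/(((33 + 34)*35)) = -114*1/545 + 2170/((67*35)) = -114/545 + 2170/2345 = -114/545 + 2170*(1/2345) = -114/545 + 62/67 = 26152/36515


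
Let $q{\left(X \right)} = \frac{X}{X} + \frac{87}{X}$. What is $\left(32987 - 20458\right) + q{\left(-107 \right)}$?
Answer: $\frac{1340623}{107} \approx 12529.0$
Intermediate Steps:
$q{\left(X \right)} = 1 + \frac{87}{X}$
$\left(32987 - 20458\right) + q{\left(-107 \right)} = \left(32987 - 20458\right) + \frac{87 - 107}{-107} = 12529 - - \frac{20}{107} = 12529 + \frac{20}{107} = \frac{1340623}{107}$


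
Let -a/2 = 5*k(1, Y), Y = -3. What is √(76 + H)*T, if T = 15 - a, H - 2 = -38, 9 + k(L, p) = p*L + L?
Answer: -190*√10 ≈ -600.83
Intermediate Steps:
k(L, p) = -9 + L + L*p (k(L, p) = -9 + (p*L + L) = -9 + (L*p + L) = -9 + (L + L*p) = -9 + L + L*p)
H = -36 (H = 2 - 38 = -36)
a = 110 (a = -10*(-9 + 1 + 1*(-3)) = -10*(-9 + 1 - 3) = -10*(-11) = -2*(-55) = 110)
T = -95 (T = 15 - 1*110 = 15 - 110 = -95)
√(76 + H)*T = √(76 - 36)*(-95) = √40*(-95) = (2*√10)*(-95) = -190*√10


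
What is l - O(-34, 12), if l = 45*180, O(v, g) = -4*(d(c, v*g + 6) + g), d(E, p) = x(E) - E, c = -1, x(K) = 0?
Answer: 8152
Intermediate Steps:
d(E, p) = -E (d(E, p) = 0 - E = -E)
O(v, g) = -4 - 4*g (O(v, g) = -4*(-1*(-1) + g) = -4*(1 + g) = -4 - 4*g)
l = 8100
l - O(-34, 12) = 8100 - (-4 - 4*12) = 8100 - (-4 - 48) = 8100 - 1*(-52) = 8100 + 52 = 8152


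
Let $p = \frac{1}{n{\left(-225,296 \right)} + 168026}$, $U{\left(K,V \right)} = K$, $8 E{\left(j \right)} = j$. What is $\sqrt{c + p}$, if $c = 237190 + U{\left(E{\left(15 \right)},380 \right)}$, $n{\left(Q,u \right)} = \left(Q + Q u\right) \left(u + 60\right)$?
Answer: $\frac{3 \sqrt{162941395442231366}}{2486492} \approx 487.02$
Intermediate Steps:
$E{\left(j \right)} = \frac{j}{8}$
$n{\left(Q,u \right)} = \left(60 + u\right) \left(Q + Q u\right)$ ($n{\left(Q,u \right)} = \left(Q + Q u\right) \left(60 + u\right) = \left(60 + u\right) \left(Q + Q u\right)$)
$c = \frac{1897535}{8}$ ($c = 237190 + \frac{1}{8} \cdot 15 = 237190 + \frac{15}{8} = \frac{1897535}{8} \approx 2.3719 \cdot 10^{5}$)
$p = - \frac{1}{23621674}$ ($p = \frac{1}{- 225 \left(60 + 296^{2} + 61 \cdot 296\right) + 168026} = \frac{1}{- 225 \left(60 + 87616 + 18056\right) + 168026} = \frac{1}{\left(-225\right) 105732 + 168026} = \frac{1}{-23789700 + 168026} = \frac{1}{-23621674} = - \frac{1}{23621674} \approx -4.2334 \cdot 10^{-8}$)
$\sqrt{c + p} = \sqrt{\frac{1897535}{8} - \frac{1}{23621674}} = \sqrt{\frac{22411476586791}{94486696}} = \frac{3 \sqrt{162941395442231366}}{2486492}$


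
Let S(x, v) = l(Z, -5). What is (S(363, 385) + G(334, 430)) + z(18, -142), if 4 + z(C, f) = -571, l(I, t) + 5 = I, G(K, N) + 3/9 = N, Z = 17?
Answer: -400/3 ≈ -133.33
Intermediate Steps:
G(K, N) = -⅓ + N
l(I, t) = -5 + I
S(x, v) = 12 (S(x, v) = -5 + 17 = 12)
z(C, f) = -575 (z(C, f) = -4 - 571 = -575)
(S(363, 385) + G(334, 430)) + z(18, -142) = (12 + (-⅓ + 430)) - 575 = (12 + 1289/3) - 575 = 1325/3 - 575 = -400/3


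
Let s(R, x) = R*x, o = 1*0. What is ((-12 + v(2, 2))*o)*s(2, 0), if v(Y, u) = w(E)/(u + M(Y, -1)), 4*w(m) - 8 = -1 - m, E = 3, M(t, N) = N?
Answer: 0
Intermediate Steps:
o = 0
w(m) = 7/4 - m/4 (w(m) = 2 + (-1 - m)/4 = 2 + (-¼ - m/4) = 7/4 - m/4)
v(Y, u) = 1/(-1 + u) (v(Y, u) = (7/4 - ¼*3)/(u - 1) = (7/4 - ¾)/(-1 + u) = 1/(-1 + u))
((-12 + v(2, 2))*o)*s(2, 0) = ((-12 + 1/(-1 + 2))*0)*(2*0) = ((-12 + 1/1)*0)*0 = ((-12 + 1)*0)*0 = -11*0*0 = 0*0 = 0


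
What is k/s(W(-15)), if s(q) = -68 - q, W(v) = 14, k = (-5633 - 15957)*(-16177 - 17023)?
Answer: -358394000/41 ≈ -8.7413e+6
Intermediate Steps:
k = 716788000 (k = -21590*(-33200) = 716788000)
k/s(W(-15)) = 716788000/(-68 - 1*14) = 716788000/(-68 - 14) = 716788000/(-82) = 716788000*(-1/82) = -358394000/41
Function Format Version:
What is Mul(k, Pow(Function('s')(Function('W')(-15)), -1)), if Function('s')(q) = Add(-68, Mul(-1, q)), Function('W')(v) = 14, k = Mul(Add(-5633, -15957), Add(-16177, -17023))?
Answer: Rational(-358394000, 41) ≈ -8.7413e+6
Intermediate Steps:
k = 716788000 (k = Mul(-21590, -33200) = 716788000)
Mul(k, Pow(Function('s')(Function('W')(-15)), -1)) = Mul(716788000, Pow(Add(-68, Mul(-1, 14)), -1)) = Mul(716788000, Pow(Add(-68, -14), -1)) = Mul(716788000, Pow(-82, -1)) = Mul(716788000, Rational(-1, 82)) = Rational(-358394000, 41)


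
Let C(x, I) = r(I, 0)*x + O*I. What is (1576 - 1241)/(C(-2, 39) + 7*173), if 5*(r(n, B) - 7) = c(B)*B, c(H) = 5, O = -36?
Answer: -335/207 ≈ -1.6184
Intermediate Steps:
r(n, B) = 7 + B (r(n, B) = 7 + (5*B)/5 = 7 + B)
C(x, I) = -36*I + 7*x (C(x, I) = (7 + 0)*x - 36*I = 7*x - 36*I = -36*I + 7*x)
(1576 - 1241)/(C(-2, 39) + 7*173) = (1576 - 1241)/((-36*39 + 7*(-2)) + 7*173) = 335/((-1404 - 14) + 1211) = 335/(-1418 + 1211) = 335/(-207) = 335*(-1/207) = -335/207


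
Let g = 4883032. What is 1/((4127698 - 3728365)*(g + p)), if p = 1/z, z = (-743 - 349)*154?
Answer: 5096/9936974846762875 ≈ 5.1283e-13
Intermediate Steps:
z = -168168 (z = -1092*154 = -168168)
p = -1/168168 (p = 1/(-168168) = -1/168168 ≈ -5.9464e-6)
1/((4127698 - 3728365)*(g + p)) = 1/((4127698 - 3728365)*(4883032 - 1/168168)) = 1/(399333*(821169725375/168168)) = 1/(9936974846762875/5096) = 5096/9936974846762875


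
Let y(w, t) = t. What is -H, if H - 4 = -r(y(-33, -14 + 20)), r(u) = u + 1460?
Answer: 1462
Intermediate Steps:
r(u) = 1460 + u
H = -1462 (H = 4 - (1460 + (-14 + 20)) = 4 - (1460 + 6) = 4 - 1*1466 = 4 - 1466 = -1462)
-H = -1*(-1462) = 1462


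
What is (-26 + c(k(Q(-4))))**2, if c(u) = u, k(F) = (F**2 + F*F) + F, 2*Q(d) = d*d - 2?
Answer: 6241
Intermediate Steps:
Q(d) = -1 + d**2/2 (Q(d) = (d*d - 2)/2 = (d**2 - 2)/2 = (-2 + d**2)/2 = -1 + d**2/2)
k(F) = F + 2*F**2 (k(F) = (F**2 + F**2) + F = 2*F**2 + F = F + 2*F**2)
(-26 + c(k(Q(-4))))**2 = (-26 + (-1 + (1/2)*(-4)**2)*(1 + 2*(-1 + (1/2)*(-4)**2)))**2 = (-26 + (-1 + (1/2)*16)*(1 + 2*(-1 + (1/2)*16)))**2 = (-26 + (-1 + 8)*(1 + 2*(-1 + 8)))**2 = (-26 + 7*(1 + 2*7))**2 = (-26 + 7*(1 + 14))**2 = (-26 + 7*15)**2 = (-26 + 105)**2 = 79**2 = 6241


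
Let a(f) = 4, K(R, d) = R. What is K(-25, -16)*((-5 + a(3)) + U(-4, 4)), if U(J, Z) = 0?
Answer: 25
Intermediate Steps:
K(-25, -16)*((-5 + a(3)) + U(-4, 4)) = -25*((-5 + 4) + 0) = -25*(-1 + 0) = -25*(-1) = 25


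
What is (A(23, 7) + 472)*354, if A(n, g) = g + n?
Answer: 177708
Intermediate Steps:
(A(23, 7) + 472)*354 = ((7 + 23) + 472)*354 = (30 + 472)*354 = 502*354 = 177708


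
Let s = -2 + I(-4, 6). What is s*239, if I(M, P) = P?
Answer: 956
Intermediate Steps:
s = 4 (s = -2 + 6 = 4)
s*239 = 4*239 = 956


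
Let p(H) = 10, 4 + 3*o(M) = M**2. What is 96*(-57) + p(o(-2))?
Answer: -5462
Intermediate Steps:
o(M) = -4/3 + M**2/3
96*(-57) + p(o(-2)) = 96*(-57) + 10 = -5472 + 10 = -5462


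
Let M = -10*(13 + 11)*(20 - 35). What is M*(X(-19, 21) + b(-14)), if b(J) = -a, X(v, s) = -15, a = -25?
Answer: 36000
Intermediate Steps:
b(J) = 25 (b(J) = -1*(-25) = 25)
M = 3600 (M = -240*(-15) = -10*(-360) = 3600)
M*(X(-19, 21) + b(-14)) = 3600*(-15 + 25) = 3600*10 = 36000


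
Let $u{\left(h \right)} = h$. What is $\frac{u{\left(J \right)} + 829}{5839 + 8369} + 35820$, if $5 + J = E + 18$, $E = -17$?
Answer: $\frac{169643795}{4736} \approx 35820.0$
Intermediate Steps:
$J = -4$ ($J = -5 + \left(-17 + 18\right) = -5 + 1 = -4$)
$\frac{u{\left(J \right)} + 829}{5839 + 8369} + 35820 = \frac{-4 + 829}{5839 + 8369} + 35820 = \frac{825}{14208} + 35820 = 825 \cdot \frac{1}{14208} + 35820 = \frac{275}{4736} + 35820 = \frac{169643795}{4736}$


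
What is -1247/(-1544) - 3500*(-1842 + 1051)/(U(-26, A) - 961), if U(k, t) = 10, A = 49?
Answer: -4273378103/1468344 ≈ -2910.3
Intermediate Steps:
-1247/(-1544) - 3500*(-1842 + 1051)/(U(-26, A) - 961) = -1247/(-1544) - 3500*(-1842 + 1051)/(10 - 961) = -1247*(-1/1544) - 3500/((-951/(-791))) = 1247/1544 - 3500/((-951*(-1/791))) = 1247/1544 - 3500/951/791 = 1247/1544 - 3500*791/951 = 1247/1544 - 2768500/951 = -4273378103/1468344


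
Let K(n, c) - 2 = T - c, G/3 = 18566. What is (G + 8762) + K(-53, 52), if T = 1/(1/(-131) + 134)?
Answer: 1130588861/17553 ≈ 64410.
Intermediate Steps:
G = 55698 (G = 3*18566 = 55698)
T = 131/17553 (T = 1/(-1/131 + 134) = 1/(17553/131) = 131/17553 ≈ 0.0074631)
K(n, c) = 35237/17553 - c (K(n, c) = 2 + (131/17553 - c) = 35237/17553 - c)
(G + 8762) + K(-53, 52) = (55698 + 8762) + (35237/17553 - 1*52) = 64460 + (35237/17553 - 52) = 64460 - 877519/17553 = 1130588861/17553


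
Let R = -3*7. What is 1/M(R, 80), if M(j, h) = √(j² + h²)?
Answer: √6841/6841 ≈ 0.012090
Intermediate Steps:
R = -21
M(j, h) = √(h² + j²)
1/M(R, 80) = 1/(√(80² + (-21)²)) = 1/(√(6400 + 441)) = 1/(√6841) = √6841/6841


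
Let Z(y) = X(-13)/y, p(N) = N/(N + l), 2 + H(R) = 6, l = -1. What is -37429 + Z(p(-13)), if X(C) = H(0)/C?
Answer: -6325557/169 ≈ -37429.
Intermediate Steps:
H(R) = 4 (H(R) = -2 + 6 = 4)
X(C) = 4/C
p(N) = N/(-1 + N) (p(N) = N/(N - 1) = N/(-1 + N))
Z(y) = -4/(13*y) (Z(y) = (4/(-13))/y = (4*(-1/13))/y = -4/(13*y))
-37429 + Z(p(-13)) = -37429 - 4/(13*((-13/(-1 - 13)))) = -37429 - 4/(13*((-13/(-14)))) = -37429 - 4/(13*((-13*(-1/14)))) = -37429 - 4/(13*13/14) = -37429 - 4/13*14/13 = -37429 - 56/169 = -6325557/169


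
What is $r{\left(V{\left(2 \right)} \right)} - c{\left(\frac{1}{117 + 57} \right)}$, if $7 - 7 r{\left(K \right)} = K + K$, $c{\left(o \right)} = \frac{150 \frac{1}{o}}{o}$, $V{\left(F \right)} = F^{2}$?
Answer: $- \frac{31789801}{7} \approx -4.5414 \cdot 10^{6}$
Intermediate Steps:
$c{\left(o \right)} = \frac{150}{o^{2}}$
$r{\left(K \right)} = 1 - \frac{2 K}{7}$ ($r{\left(K \right)} = 1 - \frac{K + K}{7} = 1 - \frac{2 K}{7}$)
$r{\left(V{\left(2 \right)} \right)} - c{\left(\frac{1}{117 + 57} \right)} = \left(1 - \frac{2 \cdot 2^{2}}{7}\right) - \frac{150}{\frac{1}{\left(117 + 57\right)^{2}}} = \left(1 - \frac{8}{7}\right) - \frac{150}{\frac{1}{30276}} = \left(1 - \frac{8}{7}\right) - 150 \frac{1}{(\frac{1}{174})^{2}} = - \frac{1}{7} - 150 \cdot 30276 = - \frac{1}{7} - 4541400 = - \frac{31789801}{7}$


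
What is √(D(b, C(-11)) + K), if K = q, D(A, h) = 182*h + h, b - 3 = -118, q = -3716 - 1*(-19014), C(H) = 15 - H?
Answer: 2*√5014 ≈ 141.62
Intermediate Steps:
q = 15298 (q = -3716 + 19014 = 15298)
b = -115 (b = 3 - 118 = -115)
D(A, h) = 183*h
K = 15298
√(D(b, C(-11)) + K) = √(183*(15 - 1*(-11)) + 15298) = √(183*(15 + 11) + 15298) = √(183*26 + 15298) = √(4758 + 15298) = √20056 = 2*√5014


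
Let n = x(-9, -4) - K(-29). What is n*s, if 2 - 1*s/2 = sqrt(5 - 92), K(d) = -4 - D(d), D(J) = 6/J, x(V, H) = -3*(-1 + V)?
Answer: 3920/29 - 1960*I*sqrt(87)/29 ≈ 135.17 - 630.4*I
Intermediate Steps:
x(V, H) = 3 - 3*V
K(d) = -4 - 6/d
n = 980/29 (n = (3 - 3*(-9)) - (-4 - 6/(-29)) = (3 + 27) - (-4 - 6*(-1/29)) = 30 - (-4 + 6/29) = 30 - 1*(-110/29) = 30 + 110/29 = 980/29 ≈ 33.793)
s = 4 - 2*I*sqrt(87) (s = 4 - 2*sqrt(5 - 92) = 4 - 2*I*sqrt(87) ≈ 4.0 - 18.655*I)
n*s = 980*(4 - 2*I*sqrt(87))/29 = 3920/29 - 1960*I*sqrt(87)/29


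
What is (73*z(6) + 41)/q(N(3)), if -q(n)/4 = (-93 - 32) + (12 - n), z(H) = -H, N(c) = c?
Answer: -397/464 ≈ -0.85560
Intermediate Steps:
q(n) = 452 + 4*n (q(n) = -4*((-93 - 32) + (12 - n)) = -4*(-125 + (12 - n)) = -4*(-113 - n) = 452 + 4*n)
(73*z(6) + 41)/q(N(3)) = (73*(-1*6) + 41)/(452 + 4*3) = (73*(-6) + 41)/(452 + 12) = (-438 + 41)/464 = -397*1/464 = -397/464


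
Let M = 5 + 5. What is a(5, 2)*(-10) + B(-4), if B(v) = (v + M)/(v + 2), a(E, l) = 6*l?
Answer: -123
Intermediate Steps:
M = 10
B(v) = (10 + v)/(2 + v) (B(v) = (v + 10)/(v + 2) = (10 + v)/(2 + v))
a(5, 2)*(-10) + B(-4) = (6*2)*(-10) + (10 - 4)/(2 - 4) = 12*(-10) + 6/(-2) = -120 - 1/2*6 = -120 - 3 = -123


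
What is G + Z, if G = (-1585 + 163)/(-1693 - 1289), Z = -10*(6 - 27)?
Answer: 104607/497 ≈ 210.48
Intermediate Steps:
Z = 210 (Z = -10*(-21) = 210)
G = 237/497 (G = -1422/(-2982) = -1422*(-1/2982) = 237/497 ≈ 0.47686)
G + Z = 237/497 + 210 = 104607/497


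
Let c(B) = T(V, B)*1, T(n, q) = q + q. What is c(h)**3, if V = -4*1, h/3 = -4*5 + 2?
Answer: -1259712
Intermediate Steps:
h = -54 (h = 3*(-4*5 + 2) = 3*(-20 + 2) = 3*(-18) = -54)
V = -4
T(n, q) = 2*q
c(B) = 2*B (c(B) = (2*B)*1 = 2*B)
c(h)**3 = (2*(-54))**3 = (-108)**3 = -1259712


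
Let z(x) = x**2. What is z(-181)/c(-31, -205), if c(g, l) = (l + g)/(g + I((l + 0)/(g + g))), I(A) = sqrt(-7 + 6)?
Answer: 1015591/236 - 32761*I/236 ≈ 4303.4 - 138.82*I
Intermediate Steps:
I(A) = I (I(A) = sqrt(-1) = I)
c(g, l) = (g + l)/(I + g) (c(g, l) = (l + g)/(g + I) = (g + l)/(I + g))
z(-181)/c(-31, -205) = (-181)**2/(((-31 - 205)/(I - 31))) = 32761/((-236/(-31 + I))) = 32761/((((-31 - I)/962)*(-236))) = 32761/((-118*(-31 - I)/481)) = 32761*(31/236 - I/236) = 1015591/236 - 32761*I/236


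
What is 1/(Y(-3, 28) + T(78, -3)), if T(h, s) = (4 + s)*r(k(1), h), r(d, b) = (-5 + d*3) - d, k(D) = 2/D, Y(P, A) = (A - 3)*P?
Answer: -1/76 ≈ -0.013158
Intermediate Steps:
Y(P, A) = P*(-3 + A) (Y(P, A) = (-3 + A)*P = P*(-3 + A))
r(d, b) = -5 + 2*d (r(d, b) = (-5 + 3*d) - d = -5 + 2*d)
T(h, s) = -4 - s (T(h, s) = (4 + s)*(-5 + 2*(2/1)) = (4 + s)*(-5 + 2*(2*1)) = (4 + s)*(-5 + 2*2) = (4 + s)*(-5 + 4) = (4 + s)*(-1) = -4 - s)
1/(Y(-3, 28) + T(78, -3)) = 1/(-3*(-3 + 28) + (-4 - 1*(-3))) = 1/(-3*25 + (-4 + 3)) = 1/(-75 - 1) = 1/(-76) = -1/76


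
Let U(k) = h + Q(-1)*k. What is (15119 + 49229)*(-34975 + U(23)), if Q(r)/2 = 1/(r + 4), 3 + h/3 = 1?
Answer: -6749912156/3 ≈ -2.2500e+9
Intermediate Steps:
h = -6 (h = -9 + 3*1 = -9 + 3 = -6)
Q(r) = 2/(4 + r) (Q(r) = 2/(r + 4) = 2/(4 + r))
U(k) = -6 + 2*k/3 (U(k) = -6 + (2/(4 - 1))*k = -6 + (2/3)*k = -6 + (2*(⅓))*k = -6 + 2*k/3)
(15119 + 49229)*(-34975 + U(23)) = (15119 + 49229)*(-34975 + (-6 + (⅔)*23)) = 64348*(-34975 + (-6 + 46/3)) = 64348*(-34975 + 28/3) = 64348*(-104897/3) = -6749912156/3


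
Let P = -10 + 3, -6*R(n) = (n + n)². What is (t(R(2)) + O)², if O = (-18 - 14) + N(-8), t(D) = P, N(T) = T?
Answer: 2209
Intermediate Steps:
R(n) = -2*n²/3 (R(n) = -(n + n)²/6 = -4*n²/6 = -2*n²/3)
P = -7
t(D) = -7
O = -40 (O = (-18 - 14) - 8 = -32 - 8 = -40)
(t(R(2)) + O)² = (-7 - 40)² = (-47)² = 2209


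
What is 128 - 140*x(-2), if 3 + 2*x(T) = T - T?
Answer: 338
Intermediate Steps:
x(T) = -3/2 (x(T) = -3/2 + (T - T)/2 = -3/2 + (1/2)*0 = -3/2 + 0 = -3/2)
128 - 140*x(-2) = 128 - 140*(-3/2) = 128 + 210 = 338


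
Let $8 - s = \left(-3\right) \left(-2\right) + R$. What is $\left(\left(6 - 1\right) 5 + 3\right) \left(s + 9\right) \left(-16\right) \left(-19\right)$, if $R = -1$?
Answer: $102144$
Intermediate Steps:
$s = 3$ ($s = 8 - \left(\left(-3\right) \left(-2\right) - 1\right) = 8 - \left(6 - 1\right) = 8 - 5 = 3$)
$\left(\left(6 - 1\right) 5 + 3\right) \left(s + 9\right) \left(-16\right) \left(-19\right) = \left(\left(6 - 1\right) 5 + 3\right) \left(3 + 9\right) \left(-16\right) \left(-19\right) = \left(5 \cdot 5 + 3\right) 12 \left(-16\right) \left(-19\right) = \left(25 + 3\right) 12 \left(-16\right) \left(-19\right) = 28 \cdot 12 \left(-16\right) \left(-19\right) = 336 \left(-16\right) \left(-19\right) = \left(-5376\right) \left(-19\right) = 102144$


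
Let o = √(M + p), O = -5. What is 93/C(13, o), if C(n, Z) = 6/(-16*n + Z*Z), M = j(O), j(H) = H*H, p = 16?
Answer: -5177/2 ≈ -2588.5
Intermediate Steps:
j(H) = H²
M = 25 (M = (-5)² = 25)
o = √41 (o = √(25 + 16) = √41 ≈ 6.4031)
C(n, Z) = 6/(Z² - 16*n) (C(n, Z) = 6/(-16*n + Z²) = 6/(Z² - 16*n))
93/C(13, o) = 93/((6/((√41)² - 16*13))) = 93/((6/(41 - 208))) = 93/((6/(-167))) = 93/((6*(-1/167))) = 93/(-6/167) = 93*(-167/6) = -5177/2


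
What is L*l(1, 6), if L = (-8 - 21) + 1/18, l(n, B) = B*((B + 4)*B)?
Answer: -10420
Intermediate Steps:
l(n, B) = B²*(4 + B) (l(n, B) = B*((4 + B)*B) = B*(B*(4 + B)) = B²*(4 + B))
L = -521/18 (L = -29 + 1/18 = -521/18 ≈ -28.944)
L*l(1, 6) = -521*6²*(4 + 6)/18 = -1042*10 = -521/18*360 = -10420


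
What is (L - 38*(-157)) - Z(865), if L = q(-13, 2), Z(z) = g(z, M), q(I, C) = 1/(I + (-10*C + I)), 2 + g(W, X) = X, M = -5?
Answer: 274757/46 ≈ 5973.0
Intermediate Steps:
g(W, X) = -2 + X
q(I, C) = 1/(-10*C + 2*I) (q(I, C) = 1/(I + (I - 10*C)) = 1/(-10*C + 2*I))
Z(z) = -7 (Z(z) = -2 - 5 = -7)
L = -1/46 (L = -1/(-2*(-13) + 10*2) = -1/(26 + 20) = -1/46 ≈ -0.021739)
(L - 38*(-157)) - Z(865) = (-1/46 - 38*(-157)) - 1*(-7) = (-1/46 + 5966) + 7 = 274435/46 + 7 = 274757/46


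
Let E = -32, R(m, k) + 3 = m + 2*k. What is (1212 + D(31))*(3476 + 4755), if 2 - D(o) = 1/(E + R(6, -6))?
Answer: 409698025/41 ≈ 9.9926e+6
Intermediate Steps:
R(m, k) = -3 + m + 2*k (R(m, k) = -3 + (m + 2*k) = -3 + m + 2*k)
D(o) = 83/41 (D(o) = 2 - 1/(-32 + (-3 + 6 + 2*(-6))) = 2 - 1/(-32 + (-3 + 6 - 12)) = 2 - 1/(-32 - 9) = 2 - 1/(-41) = 2 - 1*(-1/41) = 2 + 1/41 = 83/41)
(1212 + D(31))*(3476 + 4755) = (1212 + 83/41)*(3476 + 4755) = (49775/41)*8231 = 409698025/41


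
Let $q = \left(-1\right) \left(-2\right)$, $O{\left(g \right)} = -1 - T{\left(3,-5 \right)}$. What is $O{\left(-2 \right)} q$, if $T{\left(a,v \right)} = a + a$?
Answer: $-14$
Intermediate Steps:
$T{\left(a,v \right)} = 2 a$
$O{\left(g \right)} = -7$ ($O{\left(g \right)} = -1 - 2 \cdot 3 = -1 - 6 = -7$)
$q = 2$
$O{\left(-2 \right)} q = \left(-7\right) 2 = -14$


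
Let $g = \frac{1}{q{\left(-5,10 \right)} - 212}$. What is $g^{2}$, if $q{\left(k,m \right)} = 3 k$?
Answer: $\frac{1}{51529} \approx 1.9407 \cdot 10^{-5}$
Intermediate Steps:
$g = - \frac{1}{227}$ ($g = \frac{1}{3 \left(-5\right) - 212} = \frac{1}{-15 - 212} = \frac{1}{-227} = - \frac{1}{227} \approx -0.0044053$)
$g^{2} = \left(- \frac{1}{227}\right)^{2} = \frac{1}{51529}$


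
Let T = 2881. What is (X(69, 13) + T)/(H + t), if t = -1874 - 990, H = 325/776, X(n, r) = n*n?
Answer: -5930192/2222139 ≈ -2.6687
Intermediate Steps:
X(n, r) = n²
H = 325/776 (H = 325*(1/776) = 325/776 ≈ 0.41881)
t = -2864
(X(69, 13) + T)/(H + t) = (69² + 2881)/(325/776 - 2864) = (4761 + 2881)/(-2222139/776) = 7642*(-776/2222139) = -5930192/2222139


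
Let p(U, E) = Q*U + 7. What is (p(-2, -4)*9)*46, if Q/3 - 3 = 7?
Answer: -21942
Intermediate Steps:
Q = 30 (Q = 9 + 3*7 = 9 + 21 = 30)
p(U, E) = 7 + 30*U (p(U, E) = 30*U + 7 = 7 + 30*U)
(p(-2, -4)*9)*46 = ((7 + 30*(-2))*9)*46 = ((7 - 60)*9)*46 = -53*9*46 = -477*46 = -21942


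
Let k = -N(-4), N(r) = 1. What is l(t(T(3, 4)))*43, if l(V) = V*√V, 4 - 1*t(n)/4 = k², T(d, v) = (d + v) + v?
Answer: 1032*√3 ≈ 1787.5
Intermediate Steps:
k = -1 (k = -1*1 = -1)
T(d, v) = d + 2*v
t(n) = 12 (t(n) = 16 - 4*(-1)² = 16 - 4*1 = 16 - 4 = 12)
l(V) = V^(3/2)
l(t(T(3, 4)))*43 = 12^(3/2)*43 = (24*√3)*43 = 1032*√3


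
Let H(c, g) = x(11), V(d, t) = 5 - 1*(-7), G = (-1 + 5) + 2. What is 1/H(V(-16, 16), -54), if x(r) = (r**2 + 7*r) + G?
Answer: 1/204 ≈ 0.0049020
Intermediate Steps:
G = 6 (G = 4 + 2 = 6)
V(d, t) = 12 (V(d, t) = 5 + 7 = 12)
x(r) = 6 + r**2 + 7*r (x(r) = (r**2 + 7*r) + 6 = 6 + r**2 + 7*r)
H(c, g) = 204 (H(c, g) = 6 + 11**2 + 7*11 = 6 + 121 + 77 = 204)
1/H(V(-16, 16), -54) = 1/204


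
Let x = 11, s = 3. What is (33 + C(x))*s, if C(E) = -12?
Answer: 63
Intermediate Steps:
(33 + C(x))*s = (33 - 12)*3 = 21*3 = 63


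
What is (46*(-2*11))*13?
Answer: -13156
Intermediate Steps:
(46*(-2*11))*13 = (46*(-22))*13 = -1012*13 = -13156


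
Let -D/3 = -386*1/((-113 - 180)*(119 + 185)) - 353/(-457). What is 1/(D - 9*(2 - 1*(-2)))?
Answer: -20352952/780134499 ≈ -0.026089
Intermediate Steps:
D = -47428227/20352952 (D = -3*(-386*1/((-113 - 180)*(119 + 185)) - 353/(-457)) = -3*(-386/((-293*304)) - 353*(-1/457)) = -3*(-386/(-89072) + 353/457) = -3*(-386*(-1/89072) + 353/457) = -3*(193/44536 + 353/457) = -3*15809409/20352952 = -47428227/20352952 ≈ -2.3303)
1/(D - 9*(2 - 1*(-2))) = 1/(-47428227/20352952 - 9*(2 - 1*(-2))) = 1/(-47428227/20352952 - 9*(2 + 2)) = 1/(-47428227/20352952 - 9*4) = 1/(-47428227/20352952 - 36) = 1/(-780134499/20352952) = -20352952/780134499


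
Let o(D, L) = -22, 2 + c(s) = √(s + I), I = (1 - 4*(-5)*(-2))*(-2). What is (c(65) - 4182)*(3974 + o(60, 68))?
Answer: -16535168 + 3952*√143 ≈ -1.6488e+7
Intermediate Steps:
I = 78 (I = (1 + 20*(-2))*(-2) = (1 - 40)*(-2) = -39*(-2) = 78)
c(s) = -2 + √(78 + s) (c(s) = -2 + √(s + 78) = -2 + √(78 + s))
(c(65) - 4182)*(3974 + o(60, 68)) = ((-2 + √(78 + 65)) - 4182)*(3974 - 22) = ((-2 + √143) - 4182)*3952 = (-4184 + √143)*3952 = -16535168 + 3952*√143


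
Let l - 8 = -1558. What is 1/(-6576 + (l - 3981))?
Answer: -1/12107 ≈ -8.2597e-5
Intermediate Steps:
l = -1550 (l = 8 - 1558 = -1550)
1/(-6576 + (l - 3981)) = 1/(-6576 + (-1550 - 3981)) = 1/(-6576 - 5531) = 1/(-12107) = -1/12107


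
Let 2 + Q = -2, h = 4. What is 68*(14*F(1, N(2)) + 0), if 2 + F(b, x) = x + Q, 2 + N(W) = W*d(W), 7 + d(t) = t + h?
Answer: -9520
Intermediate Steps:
Q = -4 (Q = -2 - 2 = -4)
d(t) = -3 + t (d(t) = -7 + (t + 4) = -7 + (4 + t) = -3 + t)
N(W) = -2 + W*(-3 + W)
F(b, x) = -6 + x (F(b, x) = -2 + (x - 4) = -2 + (-4 + x) = -6 + x)
68*(14*F(1, N(2)) + 0) = 68*(14*(-6 + (-2 + 2*(-3 + 2))) + 0) = 68*(14*(-6 + (-2 + 2*(-1))) + 0) = 68*(14*(-6 + (-2 - 2)) + 0) = 68*(14*(-6 - 4) + 0) = 68*(14*(-10) + 0) = 68*(-140 + 0) = 68*(-140) = -9520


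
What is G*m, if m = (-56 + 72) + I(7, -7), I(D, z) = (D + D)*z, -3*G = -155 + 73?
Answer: -6724/3 ≈ -2241.3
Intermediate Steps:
G = 82/3 (G = -(-155 + 73)/3 = -1/3*(-82) = 82/3 ≈ 27.333)
I(D, z) = 2*D*z (I(D, z) = (2*D)*z = 2*D*z)
m = -82 (m = (-56 + 72) + 2*7*(-7) = 16 - 98 = -82)
G*m = (82/3)*(-82) = -6724/3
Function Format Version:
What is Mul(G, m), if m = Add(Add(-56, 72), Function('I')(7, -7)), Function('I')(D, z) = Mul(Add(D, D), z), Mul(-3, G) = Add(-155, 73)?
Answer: Rational(-6724, 3) ≈ -2241.3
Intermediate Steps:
G = Rational(82, 3) (G = Mul(Rational(-1, 3), Add(-155, 73)) = Mul(Rational(-1, 3), -82) = Rational(82, 3) ≈ 27.333)
Function('I')(D, z) = Mul(2, D, z) (Function('I')(D, z) = Mul(Mul(2, D), z) = Mul(2, D, z))
m = -82 (m = Add(Add(-56, 72), Mul(2, 7, -7)) = Add(16, -98) = -82)
Mul(G, m) = Mul(Rational(82, 3), -82) = Rational(-6724, 3)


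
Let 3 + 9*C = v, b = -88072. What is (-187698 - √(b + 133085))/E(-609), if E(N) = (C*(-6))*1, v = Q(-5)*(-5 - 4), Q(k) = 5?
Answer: -93849/16 - √45013/32 ≈ -5872.2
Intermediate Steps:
v = -45 (v = 5*(-5 - 4) = 5*(-9) = -45)
C = -16/3 (C = -⅓ + (⅑)*(-45) = -⅓ - 5 = -16/3 ≈ -5.3333)
E(N) = 32 (E(N) = -16/3*(-6)*1 = 32*1 = 32)
(-187698 - √(b + 133085))/E(-609) = (-187698 - √(-88072 + 133085))/32 = (-187698 - √45013)*(1/32) = -93849/16 - √45013/32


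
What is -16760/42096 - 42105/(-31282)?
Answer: 39005180/41151471 ≈ 0.94784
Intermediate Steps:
-16760/42096 - 42105/(-31282) = -16760*1/42096 - 42105*(-1/31282) = -2095/5262 + 42105/31282 = 39005180/41151471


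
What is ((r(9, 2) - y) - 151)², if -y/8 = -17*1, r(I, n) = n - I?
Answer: 86436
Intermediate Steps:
y = 136 (y = -(-136) = -8*(-17) = 136)
((r(9, 2) - y) - 151)² = (((2 - 1*9) - 1*136) - 151)² = (((2 - 9) - 136) - 151)² = ((-7 - 136) - 151)² = (-143 - 151)² = (-294)² = 86436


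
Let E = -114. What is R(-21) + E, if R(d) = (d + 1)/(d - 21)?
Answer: -2384/21 ≈ -113.52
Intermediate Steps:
R(d) = (1 + d)/(-21 + d)
R(-21) + E = (1 - 21)/(-21 - 21) - 114 = -20/(-42) - 114 = -1/42*(-20) - 114 = 10/21 - 114 = -2384/21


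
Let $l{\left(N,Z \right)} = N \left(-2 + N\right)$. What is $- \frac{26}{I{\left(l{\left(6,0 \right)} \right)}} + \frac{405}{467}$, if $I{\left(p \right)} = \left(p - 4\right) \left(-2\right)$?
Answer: $\frac{14171}{9340} \approx 1.5172$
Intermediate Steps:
$I{\left(p \right)} = 8 - 2 p$ ($I{\left(p \right)} = \left(-4 + p\right) \left(-2\right) = 8 - 2 p$)
$- \frac{26}{I{\left(l{\left(6,0 \right)} \right)}} + \frac{405}{467} = - \frac{26}{8 - 2 \cdot 6 \left(-2 + 6\right)} + \frac{405}{467} = - \frac{26}{8 - 2 \cdot 6 \cdot 4} + 405 \cdot \frac{1}{467} = - \frac{26}{8 - 48} + \frac{405}{467} = - \frac{26}{-40} + \frac{405}{467} = \left(-26\right) \left(- \frac{1}{40}\right) + \frac{405}{467} = \frac{13}{20} + \frac{405}{467} = \frac{14171}{9340}$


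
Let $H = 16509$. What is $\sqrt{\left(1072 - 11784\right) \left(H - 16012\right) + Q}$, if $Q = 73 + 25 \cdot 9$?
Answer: $i \sqrt{5323566} \approx 2307.3 i$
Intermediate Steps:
$Q = 298$ ($Q = 73 + 225 = 298$)
$\sqrt{\left(1072 - 11784\right) \left(H - 16012\right) + Q} = \sqrt{\left(1072 - 11784\right) \left(16509 - 16012\right) + 298} = \sqrt{\left(-10712\right) 497 + 298} = \sqrt{-5323864 + 298} = \sqrt{-5323566} = i \sqrt{5323566}$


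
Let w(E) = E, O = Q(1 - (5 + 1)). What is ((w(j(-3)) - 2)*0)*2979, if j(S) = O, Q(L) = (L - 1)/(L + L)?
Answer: 0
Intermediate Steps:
Q(L) = (-1 + L)/(2*L) (Q(L) = (-1 + L)/((2*L)) = (-1 + L)*(1/(2*L)) = (-1 + L)/(2*L))
O = ⅗ (O = (-1 + (1 - (5 + 1)))/(2*(1 - (5 + 1))) = (-1 + (1 - 1*6))/(2*(1 - 1*6)) = (-1 + (1 - 6))/(2*(1 - 6)) = (½)*(-1 - 5)/(-5) = (½)*(-⅕)*(-6) = ⅗ ≈ 0.60000)
j(S) = ⅗
((w(j(-3)) - 2)*0)*2979 = ((⅗ - 2)*0)*2979 = -7/5*0*2979 = 0*2979 = 0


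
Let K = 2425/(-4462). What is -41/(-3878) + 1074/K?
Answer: -191587687/96950 ≈ -1976.1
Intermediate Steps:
K = -25/46 (K = 2425*(-1/4462) = -25/46 ≈ -0.54348)
-41/(-3878) + 1074/K = -41/(-3878) + 1074/(-25/46) = -41*(-1/3878) + 1074*(-46/25) = 41/3878 - 49404/25 = -191587687/96950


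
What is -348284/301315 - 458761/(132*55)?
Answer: -28152022511/437509380 ≈ -64.346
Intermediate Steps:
-348284/301315 - 458761/(132*55) = -348284*1/301315 - 458761/7260 = -348284/301315 - 458761*1/7260 = -348284/301315 - 458761/7260 = -28152022511/437509380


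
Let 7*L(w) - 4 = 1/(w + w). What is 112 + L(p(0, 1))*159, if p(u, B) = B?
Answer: 2999/14 ≈ 214.21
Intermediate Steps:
L(w) = 4/7 + 1/(14*w) (L(w) = 4/7 + 1/(7*(w + w)) = 4/7 + 1/(7*((2*w))) = 4/7 + (1/(2*w))/7 = 4/7 + 1/(14*w))
112 + L(p(0, 1))*159 = 112 + ((1/14)*(1 + 8*1)/1)*159 = 112 + ((1/14)*1*(1 + 8))*159 = 112 + ((1/14)*1*9)*159 = 112 + (9/14)*159 = 112 + 1431/14 = 2999/14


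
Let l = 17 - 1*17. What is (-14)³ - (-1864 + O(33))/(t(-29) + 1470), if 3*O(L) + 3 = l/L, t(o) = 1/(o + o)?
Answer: -233842526/85259 ≈ -2742.7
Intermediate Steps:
l = 0 (l = 17 - 17 = 0)
t(o) = 1/(2*o)
O(L) = -1 (O(L) = -1 + (0/L)/3 = -1 + (⅓)*0 = -1 + 0 = -1)
(-14)³ - (-1864 + O(33))/(t(-29) + 1470) = (-14)³ - (-1864 - 1)/((½)/(-29) + 1470) = -2744 - (-1865)/((½)*(-1/29) + 1470) = -2744 - (-1865)/(-1/58 + 1470) = -2744 - (-1865)/85259/58 = -2744 - (-1865)*58/85259 = -2744 - 1*(-108170/85259) = -2744 + 108170/85259 = -233842526/85259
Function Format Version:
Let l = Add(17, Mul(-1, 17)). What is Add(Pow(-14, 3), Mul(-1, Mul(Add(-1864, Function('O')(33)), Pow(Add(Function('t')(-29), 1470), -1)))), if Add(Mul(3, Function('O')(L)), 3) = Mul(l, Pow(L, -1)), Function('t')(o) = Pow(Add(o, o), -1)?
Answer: Rational(-233842526, 85259) ≈ -2742.7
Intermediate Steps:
l = 0 (l = Add(17, -17) = 0)
Function('t')(o) = Mul(Rational(1, 2), Pow(o, -1)) (Function('t')(o) = Pow(Mul(2, o), -1) = Mul(Rational(1, 2), Pow(o, -1)))
Function('O')(L) = -1 (Function('O')(L) = Add(-1, Mul(Rational(1, 3), Mul(0, Pow(L, -1)))) = Add(-1, Mul(Rational(1, 3), 0)) = Add(-1, 0) = -1)
Add(Pow(-14, 3), Mul(-1, Mul(Add(-1864, Function('O')(33)), Pow(Add(Function('t')(-29), 1470), -1)))) = Add(Pow(-14, 3), Mul(-1, Mul(Add(-1864, -1), Pow(Add(Mul(Rational(1, 2), Pow(-29, -1)), 1470), -1)))) = Add(-2744, Mul(-1, Mul(-1865, Pow(Add(Mul(Rational(1, 2), Rational(-1, 29)), 1470), -1)))) = Add(-2744, Mul(-1, Mul(-1865, Pow(Add(Rational(-1, 58), 1470), -1)))) = Add(-2744, Mul(-1, Mul(-1865, Pow(Rational(85259, 58), -1)))) = Add(-2744, Mul(-1, Mul(-1865, Rational(58, 85259)))) = Add(-2744, Mul(-1, Rational(-108170, 85259))) = Add(-2744, Rational(108170, 85259)) = Rational(-233842526, 85259)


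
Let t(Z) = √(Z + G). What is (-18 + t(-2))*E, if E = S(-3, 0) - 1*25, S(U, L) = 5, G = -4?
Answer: 360 - 20*I*√6 ≈ 360.0 - 48.99*I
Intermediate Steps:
E = -20 (E = 5 - 1*25 = 5 - 25 = -20)
t(Z) = √(-4 + Z) (t(Z) = √(Z - 4) = √(-4 + Z))
(-18 + t(-2))*E = (-18 + √(-4 - 2))*(-20) = (-18 + √(-6))*(-20) = (-18 + I*√6)*(-20) = 360 - 20*I*√6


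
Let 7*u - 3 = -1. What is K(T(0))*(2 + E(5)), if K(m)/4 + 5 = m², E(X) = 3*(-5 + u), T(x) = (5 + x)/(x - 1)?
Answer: -6800/7 ≈ -971.43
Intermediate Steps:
T(x) = (5 + x)/(-1 + x)
u = 2/7 (u = 3/7 + (⅐)*(-1) = 3/7 - ⅐ = 2/7 ≈ 0.28571)
E(X) = -99/7 (E(X) = 3*(-5 + 2/7) = 3*(-33/7) = -99/7)
K(m) = -20 + 4*m²
K(T(0))*(2 + E(5)) = (-20 + 4*((5 + 0)/(-1 + 0))²)*(2 - 99/7) = (-20 + 4*(5/(-1))²)*(-85/7) = (-20 + 4*(-1*5)²)*(-85/7) = (-20 + 4*(-5)²)*(-85/7) = (-20 + 4*25)*(-85/7) = (-20 + 100)*(-85/7) = 80*(-85/7) = -6800/7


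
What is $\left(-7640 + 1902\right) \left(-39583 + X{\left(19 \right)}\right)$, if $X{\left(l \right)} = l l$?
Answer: $225055836$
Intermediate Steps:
$X{\left(l \right)} = l^{2}$
$\left(-7640 + 1902\right) \left(-39583 + X{\left(19 \right)}\right) = \left(-7640 + 1902\right) \left(-39583 + 19^{2}\right) = - 5738 \left(-39583 + 361\right) = \left(-5738\right) \left(-39222\right) = 225055836$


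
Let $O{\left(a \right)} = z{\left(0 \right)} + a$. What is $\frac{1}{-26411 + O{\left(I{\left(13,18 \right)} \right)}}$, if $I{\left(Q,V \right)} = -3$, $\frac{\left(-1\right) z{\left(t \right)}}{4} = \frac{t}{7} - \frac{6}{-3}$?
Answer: $- \frac{1}{26422} \approx -3.7847 \cdot 10^{-5}$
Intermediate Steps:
$z{\left(t \right)} = -8 - \frac{4 t}{7}$ ($z{\left(t \right)} = - 4 \left(\frac{t}{7} - \frac{6}{-3}\right) = - 4 \left(t \frac{1}{7} - -2\right) = - 4 \left(\frac{t}{7} + 2\right) = - 4 \left(2 + \frac{t}{7}\right) = -8 - \frac{4 t}{7}$)
$O{\left(a \right)} = -8 + a$ ($O{\left(a \right)} = \left(-8 - 0\right) + a = \left(-8 + 0\right) + a = -8 + a$)
$\frac{1}{-26411 + O{\left(I{\left(13,18 \right)} \right)}} = \frac{1}{-26411 - 11} = \frac{1}{-26422} = - \frac{1}{26422}$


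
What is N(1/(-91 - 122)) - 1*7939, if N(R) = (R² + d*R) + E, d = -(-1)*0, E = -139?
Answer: -366490781/45369 ≈ -8078.0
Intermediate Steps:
d = 0 (d = -1*0 = 0)
N(R) = -139 + R² (N(R) = (R² + 0*R) - 139 = (R² + 0) - 139 = R² - 139 = -139 + R²)
N(1/(-91 - 122)) - 1*7939 = (-139 + (1/(-91 - 122))²) - 1*7939 = (-139 + (1/(-213))²) - 7939 = (-139 + (-1/213)²) - 7939 = (-139 + 1/45369) - 7939 = -6306290/45369 - 7939 = -366490781/45369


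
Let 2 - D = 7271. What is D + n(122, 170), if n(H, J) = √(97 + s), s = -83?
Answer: -7269 + √14 ≈ -7265.3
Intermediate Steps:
D = -7269 (D = 2 - 1*7271 = 2 - 7271 = -7269)
n(H, J) = √14 (n(H, J) = √(97 - 83) = √14)
D + n(122, 170) = -7269 + √14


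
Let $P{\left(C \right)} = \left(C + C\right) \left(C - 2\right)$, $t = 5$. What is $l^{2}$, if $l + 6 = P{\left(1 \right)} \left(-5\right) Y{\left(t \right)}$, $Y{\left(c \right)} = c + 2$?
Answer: $4096$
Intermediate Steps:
$Y{\left(c \right)} = 2 + c$
$P{\left(C \right)} = 2 C \left(-2 + C\right)$
$l = 64$ ($l = -6 + 2 \cdot 1 \left(-2 + 1\right) \left(-5\right) \left(2 + 5\right) = -6 + 2 \cdot 1 \left(-1\right) \left(-5\right) 7 = -6 + \left(-2\right) \left(-5\right) 7 = -6 + 10 \cdot 7 = -6 + 70 = 64$)
$l^{2} = 64^{2} = 4096$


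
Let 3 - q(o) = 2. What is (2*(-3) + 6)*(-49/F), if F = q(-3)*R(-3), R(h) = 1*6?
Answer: 0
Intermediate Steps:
R(h) = 6
q(o) = 1 (q(o) = 3 - 1*2 = 3 - 2 = 1)
F = 6 (F = 1*6 = 6)
(2*(-3) + 6)*(-49/F) = (2*(-3) + 6)*(-49/6) = (-6 + 6)*(-49*⅙) = 0*(-49/6) = 0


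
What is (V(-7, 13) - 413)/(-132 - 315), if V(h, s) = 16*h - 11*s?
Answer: 668/447 ≈ 1.4944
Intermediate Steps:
V(h, s) = -11*s + 16*h
(V(-7, 13) - 413)/(-132 - 315) = ((-11*13 + 16*(-7)) - 413)/(-132 - 315) = ((-143 - 112) - 413)/(-447) = (-255 - 413)*(-1/447) = -668*(-1/447) = 668/447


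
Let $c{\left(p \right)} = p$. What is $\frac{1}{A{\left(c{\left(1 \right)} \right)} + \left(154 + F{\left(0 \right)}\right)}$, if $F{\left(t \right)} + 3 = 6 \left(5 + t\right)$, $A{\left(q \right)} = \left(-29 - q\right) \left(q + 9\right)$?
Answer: $- \frac{1}{119} \approx -0.0084034$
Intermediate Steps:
$A{\left(q \right)} = \left(-29 - q\right) \left(9 + q\right)$
$F{\left(t \right)} = 27 + 6 t$ ($F{\left(t \right)} = -3 + 6 \left(5 + t\right) = -3 + \left(30 + 6 t\right) = 27 + 6 t$)
$\frac{1}{A{\left(c{\left(1 \right)} \right)} + \left(154 + F{\left(0 \right)}\right)} = \frac{1}{\left(-261 - 1^{2} - 38\right) + \left(154 + \left(27 + 6 \cdot 0\right)\right)} = \frac{1}{\left(-261 - 1 - 38\right) + \left(154 + \left(27 + 0\right)\right)} = \frac{1}{\left(-261 - 1 - 38\right) + \left(154 + 27\right)} = \frac{1}{-300 + 181} = \frac{1}{-119} = - \frac{1}{119}$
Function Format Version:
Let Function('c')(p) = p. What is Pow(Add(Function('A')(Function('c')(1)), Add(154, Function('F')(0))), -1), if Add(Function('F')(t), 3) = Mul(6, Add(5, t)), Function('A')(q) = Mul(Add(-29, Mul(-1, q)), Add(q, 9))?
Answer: Rational(-1, 119) ≈ -0.0084034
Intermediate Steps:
Function('A')(q) = Mul(Add(-29, Mul(-1, q)), Add(9, q))
Function('F')(t) = Add(27, Mul(6, t)) (Function('F')(t) = Add(-3, Mul(6, Add(5, t))) = Add(-3, Add(30, Mul(6, t))) = Add(27, Mul(6, t)))
Pow(Add(Function('A')(Function('c')(1)), Add(154, Function('F')(0))), -1) = Pow(Add(Add(-261, Mul(-1, Pow(1, 2)), Mul(-38, 1)), Add(154, Add(27, Mul(6, 0)))), -1) = Pow(Add(Add(-261, Mul(-1, 1), -38), Add(154, Add(27, 0))), -1) = Pow(Add(Add(-261, -1, -38), Add(154, 27)), -1) = Pow(Add(-300, 181), -1) = Pow(-119, -1) = Rational(-1, 119)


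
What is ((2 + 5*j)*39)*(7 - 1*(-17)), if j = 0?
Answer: 1872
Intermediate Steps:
((2 + 5*j)*39)*(7 - 1*(-17)) = ((2 + 5*0)*39)*(7 - 1*(-17)) = ((2 + 0)*39)*(7 + 17) = (2*39)*24 = 78*24 = 1872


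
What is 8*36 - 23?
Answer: 265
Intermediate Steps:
8*36 - 23 = 288 - 23 = 265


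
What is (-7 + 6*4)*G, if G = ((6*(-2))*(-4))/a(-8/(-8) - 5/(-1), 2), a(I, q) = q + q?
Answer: 204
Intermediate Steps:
a(I, q) = 2*q
G = 12 (G = ((6*(-2))*(-4))/((2*2)) = -12*(-4)/4 = 48*(¼) = 12)
(-7 + 6*4)*G = (-7 + 6*4)*12 = (-7 + 24)*12 = 17*12 = 204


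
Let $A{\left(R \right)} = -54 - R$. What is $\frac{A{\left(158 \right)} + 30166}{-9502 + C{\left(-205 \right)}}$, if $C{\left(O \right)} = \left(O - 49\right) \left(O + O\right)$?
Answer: $\frac{14977}{47319} \approx 0.31651$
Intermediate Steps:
$C{\left(O \right)} = 2 O \left(-49 + O\right)$ ($C{\left(O \right)} = \left(-49 + O\right) 2 O = 2 O \left(-49 + O\right)$)
$\frac{A{\left(158 \right)} + 30166}{-9502 + C{\left(-205 \right)}} = \frac{\left(-54 - 158\right) + 30166}{-9502 + 2 \left(-205\right) \left(-49 - 205\right)} = \frac{\left(-54 - 158\right) + 30166}{-9502 + 2 \left(-205\right) \left(-254\right)} = \frac{-212 + 30166}{-9502 + 104140} = \frac{29954}{94638} = 29954 \cdot \frac{1}{94638} = \frac{14977}{47319}$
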